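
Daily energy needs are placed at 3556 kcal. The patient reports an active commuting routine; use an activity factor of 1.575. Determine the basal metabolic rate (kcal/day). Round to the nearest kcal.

2258 kcal/day

BMR = TEE ÷ activity factor = 3556 ÷ 1.575 = 2257.7778 kcal/day.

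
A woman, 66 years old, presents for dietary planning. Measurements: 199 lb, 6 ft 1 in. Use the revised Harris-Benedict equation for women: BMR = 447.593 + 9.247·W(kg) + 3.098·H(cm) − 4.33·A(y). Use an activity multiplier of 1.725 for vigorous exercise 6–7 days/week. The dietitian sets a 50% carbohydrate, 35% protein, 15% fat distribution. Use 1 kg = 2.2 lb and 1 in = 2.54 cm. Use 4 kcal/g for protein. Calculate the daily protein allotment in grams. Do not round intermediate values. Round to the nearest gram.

237 g/day

Convert to metric: weight = 199 ÷ 2.2 = 90.4545 kg; height = (6×12 + 1) × 2.54 = 73 × 2.54 = 185.42 cm.
Harris-Benedict: BMR = 447.593 + 9.247(90.4545) + 3.098(185.42) − 4.33(66) = 1572.6773 kcal/day.
TEE = 1572.6773 × 1.725 = 2712.8684 kcal/day.
Protein energy = 35% × 2712.8684 = 949.5039 kcal.
Protein = 949.5039 ÷ 4 kcal/g = 237.376 g.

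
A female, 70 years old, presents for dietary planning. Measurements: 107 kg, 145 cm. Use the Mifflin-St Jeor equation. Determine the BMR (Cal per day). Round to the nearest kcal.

Mifflin-St Jeor (female): BMR = 10(107) + 6.25(145) − 5(70) − 161 = 1070 + 906.25 − 350 − 161 = 1465.25 kcal/day.

1465 Cal per day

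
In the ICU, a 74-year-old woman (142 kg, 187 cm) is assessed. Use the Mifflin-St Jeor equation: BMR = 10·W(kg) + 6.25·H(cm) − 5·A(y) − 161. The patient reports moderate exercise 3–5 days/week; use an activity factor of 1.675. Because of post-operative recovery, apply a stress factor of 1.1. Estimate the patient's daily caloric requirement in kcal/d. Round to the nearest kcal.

Mifflin-St Jeor (female): BMR = 10(142) + 6.25(187) − 5(74) − 161 = 1420 + 1168.75 − 370 − 161 = 2057.75 kcal/day.
TEE = BMR × activity factor = 2057.75 × 1.675 = 3446.7313 kcal/day.
Apply stress factor: 3446.7313 × 1.1 = 3791.4044 kcal/day.

3791 kcal/d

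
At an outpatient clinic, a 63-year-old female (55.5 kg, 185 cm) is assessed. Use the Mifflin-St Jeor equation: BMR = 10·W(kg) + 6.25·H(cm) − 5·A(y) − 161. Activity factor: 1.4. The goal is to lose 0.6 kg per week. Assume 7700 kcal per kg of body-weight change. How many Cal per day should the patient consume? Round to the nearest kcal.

Mifflin-St Jeor (female): BMR = 10(55.5) + 6.25(185) − 5(63) − 161 = 555 + 1156.25 − 315 − 161 = 1235.25 kcal/day.
TEE = 1235.25 × 1.4 = 1729.35 kcal/day.
Required daily deficit = 0.6 × 7700 ÷ 7 = 660 kcal/day.
Target intake = 1729.35 − 660 = 1069.35 kcal/day.

1069 Cal per day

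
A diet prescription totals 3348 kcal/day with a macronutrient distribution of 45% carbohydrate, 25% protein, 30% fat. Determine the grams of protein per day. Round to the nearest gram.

209 g/day

Protein energy = 25% × 3348 = 837 kcal.
At 4 kcal/g: 837 ÷ 4 = 209.25 g.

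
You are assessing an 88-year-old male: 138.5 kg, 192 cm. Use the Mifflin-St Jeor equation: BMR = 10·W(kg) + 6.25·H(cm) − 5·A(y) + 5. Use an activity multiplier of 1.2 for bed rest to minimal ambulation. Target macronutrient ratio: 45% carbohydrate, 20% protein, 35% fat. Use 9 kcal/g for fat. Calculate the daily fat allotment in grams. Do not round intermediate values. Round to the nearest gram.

100 g/day

Mifflin-St Jeor (male): BMR = 10(138.5) + 6.25(192) − 5(88) + 5 = 1385 + 1200 − 440 + 5 = 2150 kcal/day.
TEE = 2150 × 1.2 = 2580 kcal/day.
Fat energy = 35% × 2580 = 903 kcal.
Fat = 903 ÷ 9 kcal/g = 100.3333 g.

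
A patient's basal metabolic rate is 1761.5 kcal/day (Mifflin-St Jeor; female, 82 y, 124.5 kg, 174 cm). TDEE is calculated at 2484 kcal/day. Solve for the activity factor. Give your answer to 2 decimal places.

1.41

Activity factor = TEE ÷ BMR = 2484 ÷ 1761.5 = 1.41.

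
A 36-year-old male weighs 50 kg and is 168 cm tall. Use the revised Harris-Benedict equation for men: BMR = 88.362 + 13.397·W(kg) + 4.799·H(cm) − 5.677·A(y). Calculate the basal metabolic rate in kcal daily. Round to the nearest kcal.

Harris-Benedict: BMR = 88.362 + 13.397(50) + 4.799(168) − 5.677(36) = 1360.072 kcal/day.

1360 kcal daily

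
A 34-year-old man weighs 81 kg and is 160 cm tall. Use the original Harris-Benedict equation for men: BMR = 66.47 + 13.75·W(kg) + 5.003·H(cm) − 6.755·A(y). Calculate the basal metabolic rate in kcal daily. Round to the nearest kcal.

1751 kcal daily

Harris-Benedict: BMR = 66.47 + 13.75(81) + 5.003(160) − 6.755(34) = 1751.03 kcal/day.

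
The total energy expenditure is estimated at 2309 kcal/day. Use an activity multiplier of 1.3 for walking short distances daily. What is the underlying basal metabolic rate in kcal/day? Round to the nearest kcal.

BMR = TEE ÷ activity factor = 2309 ÷ 1.3 = 1776.1538 kcal/day.

1776 kcal/day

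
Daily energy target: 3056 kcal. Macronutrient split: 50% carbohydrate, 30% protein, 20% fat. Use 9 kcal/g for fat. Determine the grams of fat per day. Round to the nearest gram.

68 g/day

Fat energy = 20% × 3056 = 611.2 kcal.
At 9 kcal/g: 611.2 ÷ 9 = 67.9111 g.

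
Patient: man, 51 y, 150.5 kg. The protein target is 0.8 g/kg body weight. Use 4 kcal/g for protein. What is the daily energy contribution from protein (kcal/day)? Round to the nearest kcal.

Protein = 0.8 g/kg × 150.5 kg = 120.4 g/day.
Protein energy = 120.4 g × 4 kcal/g = 481.6 kcal/day.

482 kcal/day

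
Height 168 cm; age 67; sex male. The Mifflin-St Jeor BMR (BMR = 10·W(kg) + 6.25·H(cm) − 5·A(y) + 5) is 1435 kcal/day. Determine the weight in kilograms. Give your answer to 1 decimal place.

71.5 kg

1435 = 10·W + 6.25(168) − 5(67) + 5
10·W = 1435 − 720 = 715, so W = 71.5 kg.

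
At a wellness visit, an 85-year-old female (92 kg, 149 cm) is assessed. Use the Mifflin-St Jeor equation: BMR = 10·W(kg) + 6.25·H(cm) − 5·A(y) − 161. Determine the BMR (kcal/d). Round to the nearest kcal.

1265 kcal/d

Mifflin-St Jeor (female): BMR = 10(92) + 6.25(149) − 5(85) − 161 = 920 + 931.25 − 425 − 161 = 1265.25 kcal/day.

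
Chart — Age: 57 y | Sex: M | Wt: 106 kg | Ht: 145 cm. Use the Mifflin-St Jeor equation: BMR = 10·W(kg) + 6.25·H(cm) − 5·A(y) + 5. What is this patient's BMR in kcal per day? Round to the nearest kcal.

1686 kcal per day

Mifflin-St Jeor (male): BMR = 10(106) + 6.25(145) − 5(57) + 5 = 1060 + 906.25 − 285 + 5 = 1686.25 kcal/day.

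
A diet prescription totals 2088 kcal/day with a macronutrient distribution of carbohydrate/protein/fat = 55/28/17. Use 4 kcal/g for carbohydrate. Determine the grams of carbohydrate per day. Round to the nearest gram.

287 g/day

Carbohydrate energy = 55% × 2088 = 1148.4 kcal.
At 4 kcal/g: 1148.4 ÷ 4 = 287.1 g.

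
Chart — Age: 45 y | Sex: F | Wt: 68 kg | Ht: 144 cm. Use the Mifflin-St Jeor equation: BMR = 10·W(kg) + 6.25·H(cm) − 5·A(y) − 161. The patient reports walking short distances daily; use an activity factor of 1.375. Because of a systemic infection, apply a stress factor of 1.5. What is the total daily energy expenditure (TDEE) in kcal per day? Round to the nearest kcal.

2463 kcal per day

Mifflin-St Jeor (female): BMR = 10(68) + 6.25(144) − 5(45) − 161 = 680 + 900 − 225 − 161 = 1194 kcal/day.
TEE = BMR × activity factor = 1194 × 1.375 = 1641.75 kcal/day.
Apply stress factor: 1641.75 × 1.5 = 2462.625 kcal/day.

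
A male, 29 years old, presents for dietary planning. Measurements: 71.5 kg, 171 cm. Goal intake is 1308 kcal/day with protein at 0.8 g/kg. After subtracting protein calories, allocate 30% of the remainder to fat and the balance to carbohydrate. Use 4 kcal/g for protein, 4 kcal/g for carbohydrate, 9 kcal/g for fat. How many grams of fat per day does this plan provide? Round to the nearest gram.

Protein = 0.8 × 71.5 = 57.2 g → 57.2 × 4 = 228.8 kcal.
Non-protein calories = 1308 − 228.8 = 1079.2 kcal.
Fat: 30% × 1079.2 = 323.76 kcal; carbohydrate: 755.44 kcal.
Fat: 323.76 kcal ÷ 9 kcal/g = 35.9733 g.

36 g/day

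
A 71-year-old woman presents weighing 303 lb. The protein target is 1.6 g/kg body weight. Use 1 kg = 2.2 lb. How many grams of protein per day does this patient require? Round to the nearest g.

220 g/day

Weight in kg = 303 ÷ 2.2 = 137.7273 kg.
Protein = 1.6 g/kg × 137.7273 kg = 220.3636 g/day.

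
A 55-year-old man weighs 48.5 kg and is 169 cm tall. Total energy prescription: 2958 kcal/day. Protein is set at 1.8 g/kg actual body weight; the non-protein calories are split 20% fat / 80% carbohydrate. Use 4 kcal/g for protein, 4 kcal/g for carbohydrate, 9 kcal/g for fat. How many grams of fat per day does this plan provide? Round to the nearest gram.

58 g/day

Protein = 1.8 × 48.5 = 87.3 g → 87.3 × 4 = 349.2 kcal.
Non-protein calories = 2958 − 349.2 = 2608.8 kcal.
Fat: 20% × 2608.8 = 521.76 kcal; carbohydrate: 2087.04 kcal.
Fat: 521.76 kcal ÷ 9 kcal/g = 57.9733 g.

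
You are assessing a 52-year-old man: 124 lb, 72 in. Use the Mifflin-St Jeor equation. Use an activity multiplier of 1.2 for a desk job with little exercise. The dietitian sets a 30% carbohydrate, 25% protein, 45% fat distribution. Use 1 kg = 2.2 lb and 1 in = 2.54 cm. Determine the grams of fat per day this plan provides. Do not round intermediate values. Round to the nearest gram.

Convert to metric: weight = 124 ÷ 2.2 = 56.3636 kg; height = 72 × 2.54 = 182.88 cm.
Mifflin-St Jeor (male): BMR = 10(56.3636) + 6.25(182.88) − 5(52) + 5 = 563.6364 + 1143 − 260 + 5 = 1451.6364 kcal/day.
TEE = 1451.6364 × 1.2 = 1741.9636 kcal/day.
Fat energy = 45% × 1741.9636 = 783.8836 kcal.
Fat = 783.8836 ÷ 9 kcal/g = 87.0982 g.

87 g/day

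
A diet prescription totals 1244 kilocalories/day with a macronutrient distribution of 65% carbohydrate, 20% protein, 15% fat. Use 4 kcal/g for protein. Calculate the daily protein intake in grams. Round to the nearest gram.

Protein energy = 20% × 1244 = 248.8 kcal.
At 4 kcal/g: 248.8 ÷ 4 = 62.2 g.

62 g/day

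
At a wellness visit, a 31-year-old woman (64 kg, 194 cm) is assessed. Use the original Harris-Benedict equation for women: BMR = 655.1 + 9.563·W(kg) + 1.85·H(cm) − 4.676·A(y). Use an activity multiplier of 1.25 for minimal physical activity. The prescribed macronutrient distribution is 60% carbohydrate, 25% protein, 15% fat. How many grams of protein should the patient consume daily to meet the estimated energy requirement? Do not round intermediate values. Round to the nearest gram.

116 g/day

Harris-Benedict: BMR = 655.1 + 9.563(64) + 1.85(194) − 4.676(31) = 1481.076 kcal/day.
TEE = 1481.076 × 1.25 = 1851.345 kcal/day.
Protein energy = 25% × 1851.345 = 462.8363 kcal.
Protein = 462.8363 ÷ 4 kcal/g = 115.7091 g.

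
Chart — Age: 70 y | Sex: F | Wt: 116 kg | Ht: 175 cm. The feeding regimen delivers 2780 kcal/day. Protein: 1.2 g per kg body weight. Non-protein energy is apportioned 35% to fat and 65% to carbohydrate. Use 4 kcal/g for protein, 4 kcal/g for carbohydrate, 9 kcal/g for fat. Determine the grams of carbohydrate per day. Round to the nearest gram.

361 g/day

Protein = 1.2 × 116 = 139.2 g → 139.2 × 4 = 556.8 kcal.
Non-protein calories = 2780 − 556.8 = 2223.2 kcal.
Fat: 35% × 2223.2 = 778.12 kcal; carbohydrate: 1445.08 kcal.
Carbohydrate: 1445.08 kcal ÷ 4 kcal/g = 361.27 g.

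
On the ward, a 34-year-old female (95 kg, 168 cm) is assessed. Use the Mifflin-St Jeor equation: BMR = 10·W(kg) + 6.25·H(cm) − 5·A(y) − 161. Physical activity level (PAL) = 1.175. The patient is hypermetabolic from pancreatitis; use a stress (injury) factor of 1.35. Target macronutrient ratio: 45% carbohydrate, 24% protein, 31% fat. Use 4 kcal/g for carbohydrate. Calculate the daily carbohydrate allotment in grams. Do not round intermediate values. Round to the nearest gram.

Mifflin-St Jeor (female): BMR = 10(95) + 6.25(168) − 5(34) − 161 = 950 + 1050 − 170 − 161 = 1669 kcal/day.
TEE = 1669 × 1.175 = 1961.075 kcal/day.
With stress factor 1.35: 1961.075 × 1.35 = 2647.4513 kcal/day.
Carbohydrate energy = 45% × 2647.4513 = 1191.3531 kcal.
Carbohydrate = 1191.3531 ÷ 4 kcal/g = 297.8383 g.

298 g/day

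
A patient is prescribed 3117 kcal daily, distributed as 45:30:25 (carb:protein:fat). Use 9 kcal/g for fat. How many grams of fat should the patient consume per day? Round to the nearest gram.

Fat energy = 25% × 3117 = 779.25 kcal.
At 9 kcal/g: 779.25 ÷ 9 = 86.5833 g.

87 g/day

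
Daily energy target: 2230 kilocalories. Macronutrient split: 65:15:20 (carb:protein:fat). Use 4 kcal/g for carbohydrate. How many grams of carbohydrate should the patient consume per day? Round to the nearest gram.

362 g/day

Carbohydrate energy = 65% × 2230 = 1449.5 kcal.
At 4 kcal/g: 1449.5 ÷ 4 = 362.375 g.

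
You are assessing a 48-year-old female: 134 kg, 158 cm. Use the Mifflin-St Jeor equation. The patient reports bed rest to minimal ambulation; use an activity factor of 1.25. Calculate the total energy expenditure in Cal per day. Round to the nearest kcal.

Mifflin-St Jeor (female): BMR = 10(134) + 6.25(158) − 5(48) − 161 = 1340 + 987.5 − 240 − 161 = 1926.5 kcal/day.
TEE = BMR × activity factor = 1926.5 × 1.25 = 2408.125 kcal/day.

2408 Cal per day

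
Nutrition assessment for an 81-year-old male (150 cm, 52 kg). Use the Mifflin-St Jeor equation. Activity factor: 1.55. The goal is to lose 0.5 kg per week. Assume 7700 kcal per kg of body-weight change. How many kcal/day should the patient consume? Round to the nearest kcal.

Mifflin-St Jeor (male): BMR = 10(52) + 6.25(150) − 5(81) + 5 = 520 + 937.5 − 405 + 5 = 1057.5 kcal/day.
TEE = 1057.5 × 1.55 = 1639.125 kcal/day.
Required daily deficit = 0.5 × 7700 ÷ 7 = 550 kcal/day.
Target intake = 1639.125 − 550 = 1089.125 kcal/day.

1089 kcal/day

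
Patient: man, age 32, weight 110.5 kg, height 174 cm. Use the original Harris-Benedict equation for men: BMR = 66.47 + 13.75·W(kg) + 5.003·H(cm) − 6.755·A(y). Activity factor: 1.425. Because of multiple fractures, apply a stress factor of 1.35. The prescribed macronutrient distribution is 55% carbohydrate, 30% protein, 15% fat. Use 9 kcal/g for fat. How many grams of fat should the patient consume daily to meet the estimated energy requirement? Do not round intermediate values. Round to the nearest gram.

Harris-Benedict: BMR = 66.47 + 13.75(110.5) + 5.003(174) − 6.755(32) = 2240.207 kcal/day.
TEE = 2240.207 × 1.425 = 3192.295 kcal/day.
With stress factor 1.35: 3192.295 × 1.35 = 4309.5982 kcal/day.
Fat energy = 15% × 4309.5982 = 646.4397 kcal.
Fat = 646.4397 ÷ 9 kcal/g = 71.8266 g.

72 g/day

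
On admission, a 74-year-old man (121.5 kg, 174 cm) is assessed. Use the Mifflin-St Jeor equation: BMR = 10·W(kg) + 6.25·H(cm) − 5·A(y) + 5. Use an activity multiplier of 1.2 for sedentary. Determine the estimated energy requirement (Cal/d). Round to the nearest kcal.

2325 Cal/d

Mifflin-St Jeor (male): BMR = 10(121.5) + 6.25(174) − 5(74) + 5 = 1215 + 1087.5 − 370 + 5 = 1937.5 kcal/day.
TEE = BMR × activity factor = 1937.5 × 1.2 = 2325 kcal/day.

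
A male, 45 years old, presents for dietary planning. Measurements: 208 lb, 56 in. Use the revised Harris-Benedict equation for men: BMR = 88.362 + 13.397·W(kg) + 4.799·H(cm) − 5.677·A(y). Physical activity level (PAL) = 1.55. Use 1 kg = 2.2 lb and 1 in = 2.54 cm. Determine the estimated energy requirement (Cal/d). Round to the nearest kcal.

Convert to metric: weight = 208 ÷ 2.2 = 94.5455 kg; height = 56 × 2.54 = 142.24 cm.
Harris-Benedict: BMR = 88.362 + 13.397(94.5455) + 4.799(142.24) − 5.677(45) = 1782.1322 kcal/day.
TEE = BMR × activity factor = 1782.1322 × 1.55 = 2762.3049 kcal/day.

2762 Cal/d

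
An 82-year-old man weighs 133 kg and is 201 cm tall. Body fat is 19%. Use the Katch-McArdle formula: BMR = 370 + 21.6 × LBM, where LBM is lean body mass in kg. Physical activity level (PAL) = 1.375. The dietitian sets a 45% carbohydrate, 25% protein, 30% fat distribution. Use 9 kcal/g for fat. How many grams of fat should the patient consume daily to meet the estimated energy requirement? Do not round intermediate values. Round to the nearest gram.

LBM = 133 × (1 − 0.19) = 107.73 kg. Katch-McArdle: BMR = 370 + 21.6 × 107.73 = 2696.968 kcal/day.
TEE = 2696.968 × 1.375 = 3708.331 kcal/day.
Fat energy = 30% × 3708.331 = 1112.4993 kcal.
Fat = 1112.4993 ÷ 9 kcal/g = 123.611 g.

124 g/day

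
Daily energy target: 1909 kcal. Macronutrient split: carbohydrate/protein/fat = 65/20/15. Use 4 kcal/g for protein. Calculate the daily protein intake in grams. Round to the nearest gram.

95 g/day

Protein energy = 20% × 1909 = 381.8 kcal.
At 4 kcal/g: 381.8 ÷ 4 = 95.45 g.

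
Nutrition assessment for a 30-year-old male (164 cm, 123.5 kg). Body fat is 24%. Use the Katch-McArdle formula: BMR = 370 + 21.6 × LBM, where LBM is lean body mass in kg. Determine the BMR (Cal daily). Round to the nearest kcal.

LBM = 123.5 × (1 − 0.24) = 93.86 kg. Katch-McArdle: BMR = 370 + 21.6 × 93.86 = 2397.376 kcal/day.

2397 Cal daily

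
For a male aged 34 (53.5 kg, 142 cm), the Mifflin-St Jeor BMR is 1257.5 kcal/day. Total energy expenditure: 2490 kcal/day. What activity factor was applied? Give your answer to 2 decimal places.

1.98

Activity factor = TEE ÷ BMR = 2490 ÷ 1257.5 = 1.98.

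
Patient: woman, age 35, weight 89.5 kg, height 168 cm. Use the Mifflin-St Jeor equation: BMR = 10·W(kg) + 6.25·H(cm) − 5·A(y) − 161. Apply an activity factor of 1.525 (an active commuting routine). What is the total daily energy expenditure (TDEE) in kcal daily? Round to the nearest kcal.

Mifflin-St Jeor (female): BMR = 10(89.5) + 6.25(168) − 5(35) − 161 = 895 + 1050 − 175 − 161 = 1609 kcal/day.
TEE = BMR × activity factor = 1609 × 1.525 = 2453.725 kcal/day.

2454 kcal daily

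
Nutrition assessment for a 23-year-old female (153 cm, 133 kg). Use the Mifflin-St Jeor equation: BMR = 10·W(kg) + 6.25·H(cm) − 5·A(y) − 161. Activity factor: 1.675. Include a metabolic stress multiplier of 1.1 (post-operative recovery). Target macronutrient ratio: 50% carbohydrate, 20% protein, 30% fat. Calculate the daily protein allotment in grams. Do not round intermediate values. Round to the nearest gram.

Mifflin-St Jeor (female): BMR = 10(133) + 6.25(153) − 5(23) − 161 = 1330 + 956.25 − 115 − 161 = 2010.25 kcal/day.
TEE = 2010.25 × 1.675 = 3367.1688 kcal/day.
With stress factor 1.1: 3367.1688 × 1.1 = 3703.8856 kcal/day.
Protein energy = 20% × 3703.8856 = 740.7771 kcal.
Protein = 740.7771 ÷ 4 kcal/g = 185.1943 g.

185 g/day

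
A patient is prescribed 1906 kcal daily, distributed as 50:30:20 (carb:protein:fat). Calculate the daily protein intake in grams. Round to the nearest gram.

Protein energy = 30% × 1906 = 571.8 kcal.
At 4 kcal/g: 571.8 ÷ 4 = 142.95 g.

143 g/day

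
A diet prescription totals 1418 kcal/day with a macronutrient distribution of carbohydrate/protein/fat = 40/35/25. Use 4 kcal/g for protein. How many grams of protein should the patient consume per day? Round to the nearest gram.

Protein energy = 35% × 1418 = 496.3 kcal.
At 4 kcal/g: 496.3 ÷ 4 = 124.075 g.

124 g/day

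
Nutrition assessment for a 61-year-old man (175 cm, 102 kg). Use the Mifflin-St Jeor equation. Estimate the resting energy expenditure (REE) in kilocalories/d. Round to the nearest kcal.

1814 kilocalories/d

Mifflin-St Jeor (male): BMR = 10(102) + 6.25(175) − 5(61) + 5 = 1020 + 1093.75 − 305 + 5 = 1813.75 kcal/day.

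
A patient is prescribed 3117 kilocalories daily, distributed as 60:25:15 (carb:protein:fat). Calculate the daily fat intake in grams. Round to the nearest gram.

Fat energy = 15% × 3117 = 467.55 kcal.
At 9 kcal/g: 467.55 ÷ 9 = 51.95 g.

52 g/day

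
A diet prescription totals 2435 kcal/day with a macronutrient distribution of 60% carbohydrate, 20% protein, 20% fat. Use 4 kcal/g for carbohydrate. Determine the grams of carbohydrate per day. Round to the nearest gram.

Carbohydrate energy = 60% × 2435 = 1461 kcal.
At 4 kcal/g: 1461 ÷ 4 = 365.25 g.

365 g/day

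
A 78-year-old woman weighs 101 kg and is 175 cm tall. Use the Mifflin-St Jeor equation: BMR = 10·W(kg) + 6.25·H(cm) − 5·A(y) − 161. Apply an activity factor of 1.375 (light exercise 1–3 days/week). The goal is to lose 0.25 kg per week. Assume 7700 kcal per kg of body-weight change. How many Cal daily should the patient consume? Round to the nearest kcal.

1860 Cal daily

Mifflin-St Jeor (female): BMR = 10(101) + 6.25(175) − 5(78) − 161 = 1010 + 1093.75 − 390 − 161 = 1552.75 kcal/day.
TEE = 1552.75 × 1.375 = 2135.0313 kcal/day.
Required daily deficit = 0.25 × 7700 ÷ 7 = 275 kcal/day.
Target intake = 2135.0313 − 275 = 1860.0313 kcal/day.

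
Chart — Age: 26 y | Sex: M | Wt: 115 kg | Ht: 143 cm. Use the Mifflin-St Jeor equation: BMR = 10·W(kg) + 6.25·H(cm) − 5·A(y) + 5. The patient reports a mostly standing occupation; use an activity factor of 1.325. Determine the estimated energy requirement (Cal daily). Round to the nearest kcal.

2542 Cal daily

Mifflin-St Jeor (male): BMR = 10(115) + 6.25(143) − 5(26) + 5 = 1150 + 893.75 − 130 + 5 = 1918.75 kcal/day.
TEE = BMR × activity factor = 1918.75 × 1.325 = 2542.3438 kcal/day.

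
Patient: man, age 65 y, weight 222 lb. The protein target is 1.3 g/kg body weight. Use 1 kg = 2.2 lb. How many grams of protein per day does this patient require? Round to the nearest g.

131 g/day

Weight in kg = 222 ÷ 2.2 = 100.9091 kg.
Protein = 1.3 g/kg × 100.9091 kg = 131.1818 g/day.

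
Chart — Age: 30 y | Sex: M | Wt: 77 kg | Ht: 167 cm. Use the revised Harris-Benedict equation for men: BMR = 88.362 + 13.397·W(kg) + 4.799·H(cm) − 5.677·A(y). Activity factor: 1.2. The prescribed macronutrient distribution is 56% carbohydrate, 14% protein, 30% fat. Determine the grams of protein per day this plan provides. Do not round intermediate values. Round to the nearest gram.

74 g/day

Harris-Benedict: BMR = 88.362 + 13.397(77) + 4.799(167) − 5.677(30) = 1751.054 kcal/day.
TEE = 1751.054 × 1.2 = 2101.2648 kcal/day.
Protein energy = 14% × 2101.2648 = 294.1771 kcal.
Protein = 294.1771 ÷ 4 kcal/g = 73.5443 g.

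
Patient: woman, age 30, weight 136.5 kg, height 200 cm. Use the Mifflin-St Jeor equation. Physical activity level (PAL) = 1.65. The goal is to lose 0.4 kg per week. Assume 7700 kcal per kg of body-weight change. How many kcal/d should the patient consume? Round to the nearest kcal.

Mifflin-St Jeor (female): BMR = 10(136.5) + 6.25(200) − 5(30) − 161 = 1365 + 1250 − 150 − 161 = 2304 kcal/day.
TEE = 2304 × 1.65 = 3801.6 kcal/day.
Required daily deficit = 0.4 × 7700 ÷ 7 = 440 kcal/day.
Target intake = 3801.6 − 440 = 3361.6 kcal/day.

3362 kcal/d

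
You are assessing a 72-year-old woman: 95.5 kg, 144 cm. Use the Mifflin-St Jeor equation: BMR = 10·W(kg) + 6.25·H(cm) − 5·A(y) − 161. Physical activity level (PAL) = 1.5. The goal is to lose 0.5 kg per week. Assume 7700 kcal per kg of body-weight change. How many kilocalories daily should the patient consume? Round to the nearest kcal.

Mifflin-St Jeor (female): BMR = 10(95.5) + 6.25(144) − 5(72) − 161 = 955 + 900 − 360 − 161 = 1334 kcal/day.
TEE = 1334 × 1.5 = 2001 kcal/day.
Required daily deficit = 0.5 × 7700 ÷ 7 = 550 kcal/day.
Target intake = 2001 − 550 = 1451 kcal/day.

1451 kilocalories daily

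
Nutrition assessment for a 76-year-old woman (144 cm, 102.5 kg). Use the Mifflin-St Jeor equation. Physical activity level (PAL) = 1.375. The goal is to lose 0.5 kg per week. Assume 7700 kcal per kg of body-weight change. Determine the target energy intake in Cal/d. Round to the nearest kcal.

1353 Cal/d

Mifflin-St Jeor (female): BMR = 10(102.5) + 6.25(144) − 5(76) − 161 = 1025 + 900 − 380 − 161 = 1384 kcal/day.
TEE = 1384 × 1.375 = 1903 kcal/day.
Required daily deficit = 0.5 × 7700 ÷ 7 = 550 kcal/day.
Target intake = 1903 − 550 = 1353 kcal/day.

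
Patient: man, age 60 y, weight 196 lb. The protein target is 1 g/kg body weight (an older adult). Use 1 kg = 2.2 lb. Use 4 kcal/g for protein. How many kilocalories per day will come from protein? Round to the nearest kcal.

356 kcal/day

Weight in kg = 196 ÷ 2.2 = 89.0909 kg.
Protein = 1 g/kg × 89.0909 kg = 89.0909 g/day.
Protein energy = 89.0909 g × 4 kcal/g = 356.3636 kcal/day.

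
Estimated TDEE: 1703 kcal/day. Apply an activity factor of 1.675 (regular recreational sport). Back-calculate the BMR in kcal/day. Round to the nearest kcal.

1017 kcal/day

BMR = TEE ÷ activity factor = 1703 ÷ 1.675 = 1016.7164 kcal/day.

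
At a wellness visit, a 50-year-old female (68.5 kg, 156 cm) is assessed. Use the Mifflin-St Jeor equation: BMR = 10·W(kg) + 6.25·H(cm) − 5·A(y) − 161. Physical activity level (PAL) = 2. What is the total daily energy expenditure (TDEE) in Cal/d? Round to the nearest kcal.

Mifflin-St Jeor (female): BMR = 10(68.5) + 6.25(156) − 5(50) − 161 = 685 + 975 − 250 − 161 = 1249 kcal/day.
TEE = BMR × activity factor = 1249 × 2 = 2498 kcal/day.

2498 Cal/d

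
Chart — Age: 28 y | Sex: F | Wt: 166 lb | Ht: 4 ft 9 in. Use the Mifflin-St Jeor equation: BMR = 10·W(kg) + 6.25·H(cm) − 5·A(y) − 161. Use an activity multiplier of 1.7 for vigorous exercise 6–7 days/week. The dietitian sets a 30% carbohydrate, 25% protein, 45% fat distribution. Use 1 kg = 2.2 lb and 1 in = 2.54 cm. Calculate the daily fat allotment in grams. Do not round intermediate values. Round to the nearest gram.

Convert to metric: weight = 166 ÷ 2.2 = 75.4545 kg; height = (4×12 + 9) × 2.54 = 57 × 2.54 = 144.78 cm.
Mifflin-St Jeor (female): BMR = 10(75.4545) + 6.25(144.78) − 5(28) − 161 = 754.5455 + 904.875 − 140 − 161 = 1358.4205 kcal/day.
TEE = 1358.4205 × 1.7 = 2309.3148 kcal/day.
Fat energy = 45% × 2309.3148 = 1039.1916 kcal.
Fat = 1039.1916 ÷ 9 kcal/g = 115.4657 g.

115 g/day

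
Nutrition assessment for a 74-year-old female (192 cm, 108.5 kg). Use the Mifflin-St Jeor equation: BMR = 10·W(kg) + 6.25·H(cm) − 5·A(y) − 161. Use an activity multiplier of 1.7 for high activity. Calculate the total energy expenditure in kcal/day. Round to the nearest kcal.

2982 kcal/day

Mifflin-St Jeor (female): BMR = 10(108.5) + 6.25(192) − 5(74) − 161 = 1085 + 1200 − 370 − 161 = 1754 kcal/day.
TEE = BMR × activity factor = 1754 × 1.7 = 2981.8 kcal/day.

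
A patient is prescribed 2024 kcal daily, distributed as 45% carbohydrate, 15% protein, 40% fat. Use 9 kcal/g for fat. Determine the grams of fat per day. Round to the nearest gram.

Fat energy = 40% × 2024 = 809.6 kcal.
At 9 kcal/g: 809.6 ÷ 9 = 89.9556 g.

90 g/day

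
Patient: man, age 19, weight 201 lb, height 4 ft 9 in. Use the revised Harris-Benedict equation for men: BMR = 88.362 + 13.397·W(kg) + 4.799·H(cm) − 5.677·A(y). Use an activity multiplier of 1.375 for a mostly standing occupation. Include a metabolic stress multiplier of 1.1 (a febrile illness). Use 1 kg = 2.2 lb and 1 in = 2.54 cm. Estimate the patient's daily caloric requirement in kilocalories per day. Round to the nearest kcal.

2873 kilocalories per day

Convert to metric: weight = 201 ÷ 2.2 = 91.3636 kg; height = (4×12 + 9) × 2.54 = 57 × 2.54 = 144.78 cm.
Harris-Benedict: BMR = 88.362 + 13.397(91.3636) + 4.799(144.78) − 5.677(19) = 1899.2969 kcal/day.
TEE = BMR × activity factor = 1899.2969 × 1.375 = 2611.5332 kcal/day.
Apply stress factor: 2611.5332 × 1.1 = 2872.6865 kcal/day.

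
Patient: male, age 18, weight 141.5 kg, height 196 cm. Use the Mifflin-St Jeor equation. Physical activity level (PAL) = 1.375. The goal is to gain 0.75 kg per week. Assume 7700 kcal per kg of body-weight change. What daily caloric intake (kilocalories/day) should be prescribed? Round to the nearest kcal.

Mifflin-St Jeor (male): BMR = 10(141.5) + 6.25(196) − 5(18) + 5 = 1415 + 1225 − 90 + 5 = 2555 kcal/day.
TEE = 2555 × 1.375 = 3513.125 kcal/day.
Required daily surplus = 0.75 × 7700 ÷ 7 = 825 kcal/day.
Target intake = 3513.125 + 825 = 4338.125 kcal/day.

4338 kilocalories/day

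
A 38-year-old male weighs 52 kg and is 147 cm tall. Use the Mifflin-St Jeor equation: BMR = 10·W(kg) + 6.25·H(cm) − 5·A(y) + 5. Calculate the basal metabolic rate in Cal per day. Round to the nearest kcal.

Mifflin-St Jeor (male): BMR = 10(52) + 6.25(147) − 5(38) + 5 = 520 + 918.75 − 190 + 5 = 1253.75 kcal/day.

1254 Cal per day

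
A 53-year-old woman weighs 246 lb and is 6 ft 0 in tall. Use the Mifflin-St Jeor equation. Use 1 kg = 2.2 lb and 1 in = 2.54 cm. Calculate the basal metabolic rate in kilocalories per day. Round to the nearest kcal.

Convert to metric: weight = 246 ÷ 2.2 = 111.8182 kg; height = (6×12 + 0) × 2.54 = 72 × 2.54 = 182.88 cm.
Mifflin-St Jeor (female): BMR = 10(111.8182) + 6.25(182.88) − 5(53) − 161 = 1118.1818 + 1143 − 265 − 161 = 1835.1818 kcal/day.

1835 kilocalories per day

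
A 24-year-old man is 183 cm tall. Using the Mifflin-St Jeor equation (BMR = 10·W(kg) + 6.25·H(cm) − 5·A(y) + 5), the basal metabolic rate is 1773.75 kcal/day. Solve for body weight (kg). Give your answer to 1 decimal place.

1773.75 = 10·W + 6.25(183) − 5(24) + 5
10·W = 1773.75 − 1028.75 = 745, so W = 74.5 kg.

74.5 kg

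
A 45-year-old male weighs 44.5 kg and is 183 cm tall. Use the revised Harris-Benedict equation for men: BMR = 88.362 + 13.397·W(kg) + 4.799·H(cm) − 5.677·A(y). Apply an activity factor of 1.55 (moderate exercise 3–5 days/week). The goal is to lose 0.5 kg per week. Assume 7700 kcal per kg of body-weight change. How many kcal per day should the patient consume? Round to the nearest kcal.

Harris-Benedict: BMR = 88.362 + 13.397(44.5) + 4.799(183) − 5.677(45) = 1307.2805 kcal/day.
TEE = 1307.2805 × 1.55 = 2026.2848 kcal/day.
Required daily deficit = 0.5 × 7700 ÷ 7 = 550 kcal/day.
Target intake = 2026.2848 − 550 = 1476.2848 kcal/day.

1476 kcal per day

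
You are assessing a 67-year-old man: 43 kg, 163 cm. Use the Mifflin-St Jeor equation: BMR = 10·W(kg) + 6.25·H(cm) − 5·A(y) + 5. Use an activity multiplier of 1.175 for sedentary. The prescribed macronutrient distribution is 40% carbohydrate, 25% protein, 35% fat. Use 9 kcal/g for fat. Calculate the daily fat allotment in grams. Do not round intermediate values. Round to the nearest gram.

51 g/day

Mifflin-St Jeor (male): BMR = 10(43) + 6.25(163) − 5(67) + 5 = 430 + 1018.75 − 335 + 5 = 1118.75 kcal/day.
TEE = 1118.75 × 1.175 = 1314.5313 kcal/day.
Fat energy = 35% × 1314.5313 = 460.0859 kcal.
Fat = 460.0859 ÷ 9 kcal/g = 51.1207 g.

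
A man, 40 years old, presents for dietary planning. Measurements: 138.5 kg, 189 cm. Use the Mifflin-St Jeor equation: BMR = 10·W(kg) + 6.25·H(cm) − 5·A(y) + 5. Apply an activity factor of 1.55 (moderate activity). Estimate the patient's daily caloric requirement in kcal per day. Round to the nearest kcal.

3675 kcal per day

Mifflin-St Jeor (male): BMR = 10(138.5) + 6.25(189) − 5(40) + 5 = 1385 + 1181.25 − 200 + 5 = 2371.25 kcal/day.
TEE = BMR × activity factor = 2371.25 × 1.55 = 3675.4375 kcal/day.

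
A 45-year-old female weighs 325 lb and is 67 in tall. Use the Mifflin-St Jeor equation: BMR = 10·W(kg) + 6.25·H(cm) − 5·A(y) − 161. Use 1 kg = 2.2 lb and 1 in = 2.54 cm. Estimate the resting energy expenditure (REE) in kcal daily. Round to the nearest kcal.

2155 kcal daily

Convert to metric: weight = 325 ÷ 2.2 = 147.7273 kg; height = 67 × 2.54 = 170.18 cm.
Mifflin-St Jeor (female): BMR = 10(147.7273) + 6.25(170.18) − 5(45) − 161 = 1477.2727 + 1063.625 − 225 − 161 = 2154.8977 kcal/day.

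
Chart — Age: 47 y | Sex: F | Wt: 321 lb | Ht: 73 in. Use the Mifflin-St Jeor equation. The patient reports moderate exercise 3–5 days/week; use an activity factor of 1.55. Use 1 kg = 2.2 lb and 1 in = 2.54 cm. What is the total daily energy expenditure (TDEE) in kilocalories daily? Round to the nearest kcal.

3444 kilocalories daily

Convert to metric: weight = 321 ÷ 2.2 = 145.9091 kg; height = 73 × 2.54 = 185.42 cm.
Mifflin-St Jeor (female): BMR = 10(145.9091) + 6.25(185.42) − 5(47) − 161 = 1459.0909 + 1158.875 − 235 − 161 = 2221.9659 kcal/day.
TEE = BMR × activity factor = 2221.9659 × 1.55 = 3444.0472 kcal/day.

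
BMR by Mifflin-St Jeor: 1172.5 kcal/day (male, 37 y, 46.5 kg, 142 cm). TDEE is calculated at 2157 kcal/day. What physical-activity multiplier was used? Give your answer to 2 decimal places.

1.84

Activity factor = TEE ÷ BMR = 2157 ÷ 1172.5 = 1.84.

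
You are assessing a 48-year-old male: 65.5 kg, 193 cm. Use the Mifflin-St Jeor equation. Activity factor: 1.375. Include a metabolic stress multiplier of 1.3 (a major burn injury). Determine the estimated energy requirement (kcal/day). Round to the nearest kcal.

Mifflin-St Jeor (male): BMR = 10(65.5) + 6.25(193) − 5(48) + 5 = 655 + 1206.25 − 240 + 5 = 1626.25 kcal/day.
TEE = BMR × activity factor = 1626.25 × 1.375 = 2236.0938 kcal/day.
Apply stress factor: 2236.0938 × 1.3 = 2906.9219 kcal/day.

2907 kcal/day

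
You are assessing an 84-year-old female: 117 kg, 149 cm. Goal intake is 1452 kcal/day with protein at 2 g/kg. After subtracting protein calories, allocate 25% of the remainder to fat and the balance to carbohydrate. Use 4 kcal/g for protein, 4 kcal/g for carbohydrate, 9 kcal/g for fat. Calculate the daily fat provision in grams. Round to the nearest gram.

Protein = 2 × 117 = 234 g → 234 × 4 = 936 kcal.
Non-protein calories = 1452 − 936 = 516 kcal.
Fat: 25% × 516 = 129 kcal; carbohydrate: 387 kcal.
Fat: 129 kcal ÷ 9 kcal/g = 14.3333 g.

14 g/day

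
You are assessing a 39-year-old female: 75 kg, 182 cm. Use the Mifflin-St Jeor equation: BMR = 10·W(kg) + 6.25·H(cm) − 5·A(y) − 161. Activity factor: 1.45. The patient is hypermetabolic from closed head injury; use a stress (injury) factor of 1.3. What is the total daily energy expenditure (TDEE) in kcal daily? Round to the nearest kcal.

2887 kcal daily

Mifflin-St Jeor (female): BMR = 10(75) + 6.25(182) − 5(39) − 161 = 750 + 1137.5 − 195 − 161 = 1531.5 kcal/day.
TEE = BMR × activity factor = 1531.5 × 1.45 = 2220.675 kcal/day.
Apply stress factor: 2220.675 × 1.3 = 2886.8775 kcal/day.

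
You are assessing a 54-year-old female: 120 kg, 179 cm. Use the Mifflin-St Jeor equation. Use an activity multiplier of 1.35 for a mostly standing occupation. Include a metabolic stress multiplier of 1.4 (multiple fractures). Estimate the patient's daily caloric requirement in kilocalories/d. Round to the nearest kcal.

3568 kilocalories/d

Mifflin-St Jeor (female): BMR = 10(120) + 6.25(179) − 5(54) − 161 = 1200 + 1118.75 − 270 − 161 = 1887.75 kcal/day.
TEE = BMR × activity factor = 1887.75 × 1.35 = 2548.4625 kcal/day.
Apply stress factor: 2548.4625 × 1.4 = 3567.8475 kcal/day.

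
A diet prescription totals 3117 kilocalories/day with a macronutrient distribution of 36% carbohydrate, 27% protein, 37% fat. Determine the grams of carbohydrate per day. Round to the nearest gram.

Carbohydrate energy = 36% × 3117 = 1122.12 kcal.
At 4 kcal/g: 1122.12 ÷ 4 = 280.53 g.

281 g/day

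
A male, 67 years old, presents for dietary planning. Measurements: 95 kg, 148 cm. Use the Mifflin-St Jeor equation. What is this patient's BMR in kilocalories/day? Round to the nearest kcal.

1545 kilocalories/day

Mifflin-St Jeor (male): BMR = 10(95) + 6.25(148) − 5(67) + 5 = 950 + 925 − 335 + 5 = 1545 kcal/day.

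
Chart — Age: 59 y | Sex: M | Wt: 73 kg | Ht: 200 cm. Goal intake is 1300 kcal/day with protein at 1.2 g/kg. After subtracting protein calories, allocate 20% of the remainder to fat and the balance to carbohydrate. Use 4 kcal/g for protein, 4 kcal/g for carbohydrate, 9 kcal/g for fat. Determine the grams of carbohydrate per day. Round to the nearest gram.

Protein = 1.2 × 73 = 87.6 g → 87.6 × 4 = 350.4 kcal.
Non-protein calories = 1300 − 350.4 = 949.6 kcal.
Fat: 20% × 949.6 = 189.92 kcal; carbohydrate: 759.68 kcal.
Carbohydrate: 759.68 kcal ÷ 4 kcal/g = 189.92 g.

190 g/day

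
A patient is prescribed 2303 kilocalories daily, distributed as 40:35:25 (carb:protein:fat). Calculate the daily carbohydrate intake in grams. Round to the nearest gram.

230 g/day

Carbohydrate energy = 40% × 2303 = 921.2 kcal.
At 4 kcal/g: 921.2 ÷ 4 = 230.3 g.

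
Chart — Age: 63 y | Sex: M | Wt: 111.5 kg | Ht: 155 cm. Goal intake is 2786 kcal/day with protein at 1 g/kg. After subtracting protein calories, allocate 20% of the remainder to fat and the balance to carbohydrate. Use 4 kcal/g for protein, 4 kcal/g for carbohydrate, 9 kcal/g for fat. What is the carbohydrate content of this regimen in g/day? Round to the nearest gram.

468 g/day

Protein = 1 × 111.5 = 111.5 g → 111.5 × 4 = 446 kcal.
Non-protein calories = 2786 − 446 = 2340 kcal.
Fat: 20% × 2340 = 468 kcal; carbohydrate: 1872 kcal.
Carbohydrate: 1872 kcal ÷ 4 kcal/g = 468 g.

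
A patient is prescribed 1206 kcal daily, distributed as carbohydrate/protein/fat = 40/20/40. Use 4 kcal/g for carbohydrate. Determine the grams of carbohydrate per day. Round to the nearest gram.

Carbohydrate energy = 40% × 1206 = 482.4 kcal.
At 4 kcal/g: 482.4 ÷ 4 = 120.6 g.

121 g/day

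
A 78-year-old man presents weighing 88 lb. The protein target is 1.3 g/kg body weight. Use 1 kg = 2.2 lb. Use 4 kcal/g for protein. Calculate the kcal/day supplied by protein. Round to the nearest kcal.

208 kcal/day

Weight in kg = 88 ÷ 2.2 = 40 kg.
Protein = 1.3 g/kg × 40 kg = 52 g/day.
Protein energy = 52 g × 4 kcal/g = 208 kcal/day.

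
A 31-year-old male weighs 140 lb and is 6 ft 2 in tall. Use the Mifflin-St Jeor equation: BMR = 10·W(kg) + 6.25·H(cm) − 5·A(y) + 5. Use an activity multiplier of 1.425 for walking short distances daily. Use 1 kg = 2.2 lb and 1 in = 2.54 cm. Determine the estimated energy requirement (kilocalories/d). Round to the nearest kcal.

2367 kilocalories/d

Convert to metric: weight = 140 ÷ 2.2 = 63.6364 kg; height = (6×12 + 2) × 2.54 = 74 × 2.54 = 187.96 cm.
Mifflin-St Jeor (male): BMR = 10(63.6364) + 6.25(187.96) − 5(31) + 5 = 636.3636 + 1174.75 − 155 + 5 = 1661.1136 kcal/day.
TEE = BMR × activity factor = 1661.1136 × 1.425 = 2367.0869 kcal/day.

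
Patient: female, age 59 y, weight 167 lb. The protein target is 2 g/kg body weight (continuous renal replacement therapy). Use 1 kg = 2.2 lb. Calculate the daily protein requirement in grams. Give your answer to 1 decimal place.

151.8 g/day

Weight in kg = 167 ÷ 2.2 = 75.9091 kg.
Protein = 2 g/kg × 75.9091 kg = 151.8182 g/day.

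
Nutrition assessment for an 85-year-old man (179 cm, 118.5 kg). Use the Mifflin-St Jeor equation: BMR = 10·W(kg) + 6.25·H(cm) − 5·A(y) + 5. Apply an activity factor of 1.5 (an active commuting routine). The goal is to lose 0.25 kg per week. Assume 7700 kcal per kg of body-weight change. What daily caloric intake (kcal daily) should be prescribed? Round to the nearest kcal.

2551 kcal daily

Mifflin-St Jeor (male): BMR = 10(118.5) + 6.25(179) − 5(85) + 5 = 1185 + 1118.75 − 425 + 5 = 1883.75 kcal/day.
TEE = 1883.75 × 1.5 = 2825.625 kcal/day.
Required daily deficit = 0.25 × 7700 ÷ 7 = 275 kcal/day.
Target intake = 2825.625 − 275 = 2550.625 kcal/day.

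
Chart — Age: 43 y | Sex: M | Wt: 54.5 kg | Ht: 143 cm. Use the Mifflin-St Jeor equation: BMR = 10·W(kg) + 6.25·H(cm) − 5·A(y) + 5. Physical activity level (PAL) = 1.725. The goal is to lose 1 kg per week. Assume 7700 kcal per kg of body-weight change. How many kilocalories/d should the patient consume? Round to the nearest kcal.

1020 kilocalories/d

Mifflin-St Jeor (male): BMR = 10(54.5) + 6.25(143) − 5(43) + 5 = 545 + 893.75 − 215 + 5 = 1228.75 kcal/day.
TEE = 1228.75 × 1.725 = 2119.5938 kcal/day.
Required daily deficit = 1 × 7700 ÷ 7 = 1100 kcal/day.
Target intake = 2119.5938 − 1100 = 1019.5938 kcal/day.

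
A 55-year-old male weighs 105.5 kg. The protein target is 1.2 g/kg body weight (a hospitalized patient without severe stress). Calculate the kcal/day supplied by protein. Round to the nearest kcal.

506 kcal/day

Protein = 1.2 g/kg × 105.5 kg = 126.6 g/day.
Protein energy = 126.6 g × 4 kcal/g = 506.4 kcal/day.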